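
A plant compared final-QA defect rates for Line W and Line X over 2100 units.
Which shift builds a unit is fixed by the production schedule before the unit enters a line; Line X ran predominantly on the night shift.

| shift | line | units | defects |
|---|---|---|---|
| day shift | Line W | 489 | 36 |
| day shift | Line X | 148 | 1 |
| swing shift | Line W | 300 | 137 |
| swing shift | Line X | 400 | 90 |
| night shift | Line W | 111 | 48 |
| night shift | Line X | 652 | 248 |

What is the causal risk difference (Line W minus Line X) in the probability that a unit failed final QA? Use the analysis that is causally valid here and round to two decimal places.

Within every shift level Line X has the lower rate, yet pooled Line W does — Simpson's reversal.
Since shift is a pre-existing factor (not a product of the line) and it affects the outcome on its own, it is a confounder. The stratified rates, not the pooled rate, identify the causal effect.
Adjusting over the population distribution of shift: 0.303·(0.074−0.007) + 0.333·(0.457−0.225) + 0.363·(0.432−0.380) = +0.116.

+0.12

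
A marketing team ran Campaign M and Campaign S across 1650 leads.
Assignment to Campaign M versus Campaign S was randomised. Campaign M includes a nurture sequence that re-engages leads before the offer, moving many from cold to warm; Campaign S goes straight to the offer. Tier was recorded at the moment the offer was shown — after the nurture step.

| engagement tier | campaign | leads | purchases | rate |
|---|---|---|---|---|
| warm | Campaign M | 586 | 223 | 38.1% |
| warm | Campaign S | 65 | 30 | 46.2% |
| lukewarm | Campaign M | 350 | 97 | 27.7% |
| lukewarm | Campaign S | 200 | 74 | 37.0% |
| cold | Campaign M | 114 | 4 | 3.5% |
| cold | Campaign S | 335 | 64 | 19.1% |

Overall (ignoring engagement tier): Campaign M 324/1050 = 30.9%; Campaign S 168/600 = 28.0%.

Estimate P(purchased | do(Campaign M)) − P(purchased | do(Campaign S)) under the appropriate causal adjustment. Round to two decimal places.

Within every engagement tier level Campaign S has the higher rate, yet pooled Campaign M does — Simpson's reversal.
Because the campaign influences engagement tier, engagement tier is a post-treatment mediator, not a confounder. Stratifying on it would bias the estimate; the causal effect is the crude pooled difference.
The causal difference is the pooled difference: 0.309 − 0.280 = +0.029.

+0.03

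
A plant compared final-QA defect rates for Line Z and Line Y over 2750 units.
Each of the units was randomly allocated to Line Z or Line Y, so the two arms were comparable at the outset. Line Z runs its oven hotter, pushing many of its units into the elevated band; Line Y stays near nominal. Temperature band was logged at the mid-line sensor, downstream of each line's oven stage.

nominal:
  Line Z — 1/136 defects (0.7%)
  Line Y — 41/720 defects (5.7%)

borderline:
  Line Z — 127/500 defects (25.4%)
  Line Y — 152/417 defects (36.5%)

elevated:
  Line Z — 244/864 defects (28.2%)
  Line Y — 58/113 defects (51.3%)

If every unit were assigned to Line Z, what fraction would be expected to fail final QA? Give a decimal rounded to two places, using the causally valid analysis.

In-process temperature band lies on the pathway line → in-process temperature band → outcome, so adjusting for it blocks the indirect effect. For the total causal effect of line, use the unadjusted pooled rates.
So P(outcome | do(Line Z)) is just the pooled rate for Line Z: 372/1500 = 0.248.

0.25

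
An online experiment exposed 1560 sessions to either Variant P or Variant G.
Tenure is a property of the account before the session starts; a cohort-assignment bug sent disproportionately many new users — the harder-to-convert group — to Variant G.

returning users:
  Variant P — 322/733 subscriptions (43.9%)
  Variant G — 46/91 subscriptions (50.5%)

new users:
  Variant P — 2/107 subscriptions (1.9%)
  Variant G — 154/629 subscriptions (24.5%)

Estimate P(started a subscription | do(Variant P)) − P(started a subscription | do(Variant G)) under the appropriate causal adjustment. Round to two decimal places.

Nothing the variant does changes user tenure; the imbalance is an allocation artefact. With user tenure also predicting the outcome, the pooled figure is confounded, and the within-stratum comparison is the causal one.
Adjusting over the population distribution of user tenure: 0.528·(0.439−0.505) + 0.472·(0.019−0.245) = -0.142.

-0.14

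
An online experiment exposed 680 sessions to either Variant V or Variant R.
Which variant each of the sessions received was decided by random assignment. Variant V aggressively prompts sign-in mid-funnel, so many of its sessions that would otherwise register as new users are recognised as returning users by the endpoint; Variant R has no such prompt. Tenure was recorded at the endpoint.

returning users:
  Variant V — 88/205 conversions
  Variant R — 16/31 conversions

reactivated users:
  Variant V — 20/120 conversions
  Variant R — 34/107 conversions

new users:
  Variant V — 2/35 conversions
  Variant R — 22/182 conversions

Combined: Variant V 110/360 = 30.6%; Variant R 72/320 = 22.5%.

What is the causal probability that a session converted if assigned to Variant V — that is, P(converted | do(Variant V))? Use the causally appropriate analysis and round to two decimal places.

The stratified and pooled comparisons disagree (Variant R wins within each user tenure; Variant V wins overall), so the answer turns on the causal role of user tenure.
User tenure here is a post-treatment variable shaped by the variant; conditioning on it would introduce bias rather than remove it. The overall comparison is the causal one.
So P(outcome | do(Variant V)) is just the pooled rate for Variant V: 110/360 = 0.306.

0.31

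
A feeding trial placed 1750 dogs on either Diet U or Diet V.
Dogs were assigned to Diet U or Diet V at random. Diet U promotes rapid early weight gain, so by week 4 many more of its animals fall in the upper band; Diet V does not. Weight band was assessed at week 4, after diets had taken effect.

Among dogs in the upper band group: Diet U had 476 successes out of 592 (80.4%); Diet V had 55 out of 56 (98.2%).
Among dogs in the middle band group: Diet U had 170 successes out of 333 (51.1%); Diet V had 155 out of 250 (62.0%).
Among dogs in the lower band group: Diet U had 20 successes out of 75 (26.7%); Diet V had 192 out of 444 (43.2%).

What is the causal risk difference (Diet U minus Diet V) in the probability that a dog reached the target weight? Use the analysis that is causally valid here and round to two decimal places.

+0.13

Week-4 weight band here is a post-treatment variable shaped by the diet; conditioning on it would introduce bias rather than remove it. The overall comparison is the causal one.
The causal difference is the pooled difference: 0.666 − 0.536 = +0.130.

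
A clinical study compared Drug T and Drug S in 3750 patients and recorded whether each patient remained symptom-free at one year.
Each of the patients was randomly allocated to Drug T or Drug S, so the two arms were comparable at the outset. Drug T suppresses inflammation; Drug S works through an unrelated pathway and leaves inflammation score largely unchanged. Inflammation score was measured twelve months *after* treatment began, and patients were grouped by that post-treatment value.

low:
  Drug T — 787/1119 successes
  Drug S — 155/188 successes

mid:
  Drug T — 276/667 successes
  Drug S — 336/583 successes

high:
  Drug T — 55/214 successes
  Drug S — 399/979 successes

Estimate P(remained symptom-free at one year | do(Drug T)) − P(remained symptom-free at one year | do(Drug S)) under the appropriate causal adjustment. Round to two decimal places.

+0.05

The stratified and pooled comparisons disagree (Drug S wins within each inflammation score; Drug T wins overall), so the answer turns on the causal role of inflammation score.
Inflammation score is recorded after the drug and is itself shifted by it — it sits on the causal path from drug to outcome. Conditioning on a mediator would strip out part of the effect we want; the pooled comparison gives the total causal effect.
The causal difference is the pooled difference: 0.559 − 0.509 = +0.050.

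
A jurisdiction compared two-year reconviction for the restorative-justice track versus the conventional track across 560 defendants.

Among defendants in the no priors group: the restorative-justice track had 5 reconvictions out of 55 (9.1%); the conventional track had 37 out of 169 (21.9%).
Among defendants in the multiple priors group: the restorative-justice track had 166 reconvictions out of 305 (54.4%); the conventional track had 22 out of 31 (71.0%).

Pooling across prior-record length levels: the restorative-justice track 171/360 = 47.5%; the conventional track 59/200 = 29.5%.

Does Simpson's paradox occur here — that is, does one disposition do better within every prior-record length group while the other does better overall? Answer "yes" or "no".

Within each prior-record length level (no priors 9.1% vs 21.9%; multiple priors 54.4% vs 71.0%), the restorative-justice track has the lower rate every time. Pooled: 47.5% vs 29.5% — the conventional track has the lower rate overall. The two comparisons disagree.

yes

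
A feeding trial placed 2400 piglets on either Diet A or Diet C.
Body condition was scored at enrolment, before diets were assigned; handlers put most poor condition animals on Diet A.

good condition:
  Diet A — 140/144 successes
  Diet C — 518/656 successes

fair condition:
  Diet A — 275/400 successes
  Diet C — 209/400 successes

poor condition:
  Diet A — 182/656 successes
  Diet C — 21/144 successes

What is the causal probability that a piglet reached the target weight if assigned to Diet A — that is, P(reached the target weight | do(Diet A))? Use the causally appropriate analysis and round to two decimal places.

0.65

Starting body condition is set before the diet has any effect — it is not caused by the diet — and it independently drives the outcome. That makes it a confounder, so the causal comparison is within starting body condition levels.
Standardising Diet A to the population starting body condition mix: 0.333·140/144 + 0.333·275/400 + 0.333·182/656 = 0.646.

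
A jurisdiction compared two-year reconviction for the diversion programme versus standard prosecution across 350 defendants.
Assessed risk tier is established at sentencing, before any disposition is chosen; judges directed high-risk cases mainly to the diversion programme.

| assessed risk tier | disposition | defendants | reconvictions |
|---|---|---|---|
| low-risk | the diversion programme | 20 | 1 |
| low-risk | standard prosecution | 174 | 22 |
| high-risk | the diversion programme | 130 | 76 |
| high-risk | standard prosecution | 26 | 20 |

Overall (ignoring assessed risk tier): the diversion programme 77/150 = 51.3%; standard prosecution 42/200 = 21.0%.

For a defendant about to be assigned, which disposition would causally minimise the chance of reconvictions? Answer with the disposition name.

the diversion programme

Assessed risk tier differs across dispositions for reasons unrelated to any effect of the disposition itself, and it separately predicts the outcome — a classic confounder. We must compare within assessed risk tier levels.
Within each level — low-risk: 5.0% vs 12.6%; high-risk: 58.5% vs 76.9% — the diversion programme is lower every time.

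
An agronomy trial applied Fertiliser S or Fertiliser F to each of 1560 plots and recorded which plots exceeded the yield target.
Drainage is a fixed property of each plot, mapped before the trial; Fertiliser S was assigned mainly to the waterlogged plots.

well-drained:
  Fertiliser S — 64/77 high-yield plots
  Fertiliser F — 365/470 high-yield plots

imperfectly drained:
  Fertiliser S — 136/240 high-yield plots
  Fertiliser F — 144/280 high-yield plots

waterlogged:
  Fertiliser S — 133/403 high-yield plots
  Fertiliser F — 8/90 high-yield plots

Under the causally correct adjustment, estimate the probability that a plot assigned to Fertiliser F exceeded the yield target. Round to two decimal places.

The stratified and pooled comparisons disagree (Fertiliser S wins within each field drainage; Fertiliser F wins overall), so the answer turns on the causal role of field drainage.
Nothing the fertiliser does changes field drainage; the imbalance is an allocation artefact. With field drainage also predicting the outcome, the pooled figure is confounded, and the within-stratum comparison is the causal one.
Standardising Fertiliser F to the population field drainage mix: 0.351·365/470 + 0.333·144/280 + 0.316·8/90 = 0.472.

0.47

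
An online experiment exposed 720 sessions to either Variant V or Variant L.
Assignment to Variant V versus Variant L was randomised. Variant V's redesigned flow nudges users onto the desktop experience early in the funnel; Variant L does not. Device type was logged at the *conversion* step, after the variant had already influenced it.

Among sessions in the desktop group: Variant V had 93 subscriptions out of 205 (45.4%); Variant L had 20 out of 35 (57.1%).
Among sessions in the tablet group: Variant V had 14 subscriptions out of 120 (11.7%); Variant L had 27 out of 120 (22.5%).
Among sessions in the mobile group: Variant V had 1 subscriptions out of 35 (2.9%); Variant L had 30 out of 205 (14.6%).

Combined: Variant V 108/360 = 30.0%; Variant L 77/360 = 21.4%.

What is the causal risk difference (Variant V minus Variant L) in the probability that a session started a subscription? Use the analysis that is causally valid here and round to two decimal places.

+0.09

Within every device type level Variant L has the higher rate, yet pooled Variant V does — Simpson's reversal.
The distribution of device type is itself part of what the variant does — it is an intermediate outcome. Holding it fixed would remove that part of the effect; the total effect is the pooled difference.
The causal difference is the pooled difference: 0.300 − 0.214 = +0.086.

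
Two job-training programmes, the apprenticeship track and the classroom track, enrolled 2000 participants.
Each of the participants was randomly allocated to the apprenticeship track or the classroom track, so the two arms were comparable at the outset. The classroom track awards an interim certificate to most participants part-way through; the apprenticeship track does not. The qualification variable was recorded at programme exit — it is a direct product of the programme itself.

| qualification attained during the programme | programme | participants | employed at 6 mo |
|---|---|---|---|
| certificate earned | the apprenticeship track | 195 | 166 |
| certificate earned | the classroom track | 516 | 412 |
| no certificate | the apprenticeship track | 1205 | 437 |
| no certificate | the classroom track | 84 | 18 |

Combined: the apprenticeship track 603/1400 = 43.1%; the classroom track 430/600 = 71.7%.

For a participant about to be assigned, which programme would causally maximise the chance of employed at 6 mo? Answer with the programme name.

the classroom track

Within every qualification attained during the programme level the apprenticeship track has the higher rate, yet pooled the classroom track does — Simpson's reversal.
Qualification attained during the programme is downstream of the programme. One should not condition on a consequence of treatment, so the overall rates are the right comparison.
Pooled: the apprenticeship track 43.1% vs the classroom track 71.7%; the classroom track is higher overall.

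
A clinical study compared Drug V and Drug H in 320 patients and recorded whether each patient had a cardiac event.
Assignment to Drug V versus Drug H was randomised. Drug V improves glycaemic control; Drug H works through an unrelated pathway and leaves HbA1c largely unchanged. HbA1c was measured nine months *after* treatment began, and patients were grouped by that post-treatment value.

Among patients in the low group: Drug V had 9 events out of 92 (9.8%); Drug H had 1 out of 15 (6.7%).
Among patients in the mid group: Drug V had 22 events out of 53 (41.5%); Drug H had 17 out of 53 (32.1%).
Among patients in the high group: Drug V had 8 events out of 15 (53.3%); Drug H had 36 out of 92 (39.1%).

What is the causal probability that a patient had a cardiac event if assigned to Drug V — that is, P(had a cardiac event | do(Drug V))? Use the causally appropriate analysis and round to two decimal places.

0.24

Within every HbA1c level Drug H has the lower rate, yet pooled Drug V does — Simpson's reversal.
Because the drug influences HbA1c, HbA1c is a post-treatment mediator, not a confounder. Stratifying on it would bias the estimate; the causal effect is the crude pooled difference.
So P(outcome | do(Drug V)) is just the pooled rate for Drug V: 39/160 = 0.244.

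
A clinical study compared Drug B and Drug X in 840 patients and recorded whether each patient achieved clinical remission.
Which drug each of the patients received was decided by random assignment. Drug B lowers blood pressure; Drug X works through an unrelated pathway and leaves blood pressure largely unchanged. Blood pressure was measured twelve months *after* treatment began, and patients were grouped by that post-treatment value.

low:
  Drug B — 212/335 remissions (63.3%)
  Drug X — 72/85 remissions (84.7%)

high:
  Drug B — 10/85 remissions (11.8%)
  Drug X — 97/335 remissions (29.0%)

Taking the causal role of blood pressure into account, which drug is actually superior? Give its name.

Drug B

Drug X is higher inside every blood pressure stratum but Drug B is higher in aggregate. Whether to stratify depends on how blood pressure relates to the drug.
Blood pressure is downstream of the drug. One should not condition on a consequence of treatment, so the overall rates are the right comparison.
Pooled: Drug B 52.9% vs Drug X 40.2%; Drug B is higher overall.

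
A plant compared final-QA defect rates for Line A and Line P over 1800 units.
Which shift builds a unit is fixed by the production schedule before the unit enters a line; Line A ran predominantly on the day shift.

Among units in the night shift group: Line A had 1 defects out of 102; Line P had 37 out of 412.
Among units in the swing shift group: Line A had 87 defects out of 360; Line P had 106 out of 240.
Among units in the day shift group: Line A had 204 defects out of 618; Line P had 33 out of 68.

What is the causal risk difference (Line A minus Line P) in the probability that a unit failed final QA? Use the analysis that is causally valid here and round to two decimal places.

Shift differs across lines for reasons unrelated to any effect of the line itself, and it separately predicts the outcome — a classic confounder. We must compare within shift levels.
Adjusting over the population distribution of shift: 0.286·(0.010−0.090) + 0.333·(0.242−0.442) + 0.381·(0.330−0.485) = -0.149.

-0.15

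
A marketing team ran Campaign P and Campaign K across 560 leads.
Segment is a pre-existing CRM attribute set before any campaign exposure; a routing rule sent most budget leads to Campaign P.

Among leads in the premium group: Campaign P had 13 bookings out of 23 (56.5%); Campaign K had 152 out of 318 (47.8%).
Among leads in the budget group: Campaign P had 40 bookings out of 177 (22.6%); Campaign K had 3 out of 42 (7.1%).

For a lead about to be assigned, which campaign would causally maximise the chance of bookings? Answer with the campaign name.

Within every customer segment level Campaign P has the higher rate, yet pooled Campaign K does — Simpson's reversal.
Here customer segment is a common cause — it drives both which campaign a case falls under and the outcome. The crude comparison mixes populations; the stratum-specific rates are the causally relevant ones.
Within each level — premium: 56.5% vs 47.8%; budget: 22.6% vs 7.1% — Campaign P is higher every time.

Campaign P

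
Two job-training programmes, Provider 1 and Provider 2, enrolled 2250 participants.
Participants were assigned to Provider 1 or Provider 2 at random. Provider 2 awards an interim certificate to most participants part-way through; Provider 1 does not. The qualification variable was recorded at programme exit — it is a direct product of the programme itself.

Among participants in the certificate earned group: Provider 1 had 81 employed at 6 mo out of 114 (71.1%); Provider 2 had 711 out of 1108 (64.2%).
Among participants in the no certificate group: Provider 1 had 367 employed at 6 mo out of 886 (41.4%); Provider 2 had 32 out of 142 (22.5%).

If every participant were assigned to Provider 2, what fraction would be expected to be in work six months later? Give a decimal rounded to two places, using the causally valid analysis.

Qualification attained during the programme is recorded after the programme and is itself shifted by it — it sits on the causal path from programme to outcome. Conditioning on a mediator would strip out part of the effect we want; the pooled comparison gives the total causal effect.
So P(outcome | do(Provider 2)) is just the pooled rate for Provider 2: 743/1250 = 0.594.

0.59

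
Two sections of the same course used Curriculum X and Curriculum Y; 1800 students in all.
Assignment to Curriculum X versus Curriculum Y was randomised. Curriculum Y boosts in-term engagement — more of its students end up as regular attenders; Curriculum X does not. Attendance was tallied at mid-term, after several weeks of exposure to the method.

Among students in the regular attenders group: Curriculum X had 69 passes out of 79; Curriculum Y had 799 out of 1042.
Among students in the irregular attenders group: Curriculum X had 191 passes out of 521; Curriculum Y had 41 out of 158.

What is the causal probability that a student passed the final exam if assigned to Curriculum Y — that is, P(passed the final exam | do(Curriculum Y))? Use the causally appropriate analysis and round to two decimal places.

0.70

The distribution of mid-term attendance is itself part of what the teaching method does — it is an intermediate outcome. Holding it fixed would remove that part of the effect; the total effect is the pooled difference.
So P(outcome | do(Curriculum Y)) is just the pooled rate for Curriculum Y: 840/1200 = 0.700.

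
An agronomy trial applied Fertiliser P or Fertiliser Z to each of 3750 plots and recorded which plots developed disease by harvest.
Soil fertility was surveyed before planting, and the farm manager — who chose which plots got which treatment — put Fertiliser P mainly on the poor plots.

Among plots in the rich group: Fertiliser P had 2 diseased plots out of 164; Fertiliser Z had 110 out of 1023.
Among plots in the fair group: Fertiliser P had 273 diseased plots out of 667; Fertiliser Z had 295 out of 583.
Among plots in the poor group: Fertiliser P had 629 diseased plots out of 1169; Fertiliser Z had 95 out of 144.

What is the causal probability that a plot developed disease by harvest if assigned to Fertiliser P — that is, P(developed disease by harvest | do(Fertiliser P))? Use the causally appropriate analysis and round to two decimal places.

Here soil fertility is a common cause — it drives both which fertiliser a case falls under and the outcome. The crude comparison mixes populations; the stratum-specific rates are the causally relevant ones.
Standardising Fertiliser P to the population soil fertility mix: 0.317·2/164 + 0.333·273/667 + 0.350·629/1169 = 0.329.

0.33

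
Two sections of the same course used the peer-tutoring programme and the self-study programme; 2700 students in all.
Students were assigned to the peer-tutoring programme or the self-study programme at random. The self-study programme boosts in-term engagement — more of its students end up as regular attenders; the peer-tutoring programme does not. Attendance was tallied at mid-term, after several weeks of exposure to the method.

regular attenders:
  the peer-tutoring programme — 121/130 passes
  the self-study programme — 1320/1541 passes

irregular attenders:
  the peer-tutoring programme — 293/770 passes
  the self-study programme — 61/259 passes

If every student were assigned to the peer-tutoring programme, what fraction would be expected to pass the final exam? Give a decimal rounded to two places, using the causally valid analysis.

The distribution of mid-term attendance is itself part of what the teaching method does — it is an intermediate outcome. Holding it fixed would remove that part of the effect; the total effect is the pooled difference.
So P(outcome | do(the peer-tutoring programme)) is just the pooled rate for the peer-tutoring programme: 414/900 = 0.460.

0.46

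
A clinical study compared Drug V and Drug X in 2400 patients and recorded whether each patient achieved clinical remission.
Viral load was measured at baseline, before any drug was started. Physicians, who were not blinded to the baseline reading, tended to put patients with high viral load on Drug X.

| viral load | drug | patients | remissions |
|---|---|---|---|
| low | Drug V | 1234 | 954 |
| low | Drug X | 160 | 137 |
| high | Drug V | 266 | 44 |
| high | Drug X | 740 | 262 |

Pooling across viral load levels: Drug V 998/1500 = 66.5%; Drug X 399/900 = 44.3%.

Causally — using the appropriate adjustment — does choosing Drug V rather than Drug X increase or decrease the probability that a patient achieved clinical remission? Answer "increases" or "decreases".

decreases

Since viral load is a pre-existing factor (not a product of the drug) and it affects the outcome on its own, it is a confounder. The stratified rates, not the pooled rate, identify the causal effect.
Within each level — low: 77.3% vs 85.6%; high: 16.5% vs 35.4% — Drug X is higher every time.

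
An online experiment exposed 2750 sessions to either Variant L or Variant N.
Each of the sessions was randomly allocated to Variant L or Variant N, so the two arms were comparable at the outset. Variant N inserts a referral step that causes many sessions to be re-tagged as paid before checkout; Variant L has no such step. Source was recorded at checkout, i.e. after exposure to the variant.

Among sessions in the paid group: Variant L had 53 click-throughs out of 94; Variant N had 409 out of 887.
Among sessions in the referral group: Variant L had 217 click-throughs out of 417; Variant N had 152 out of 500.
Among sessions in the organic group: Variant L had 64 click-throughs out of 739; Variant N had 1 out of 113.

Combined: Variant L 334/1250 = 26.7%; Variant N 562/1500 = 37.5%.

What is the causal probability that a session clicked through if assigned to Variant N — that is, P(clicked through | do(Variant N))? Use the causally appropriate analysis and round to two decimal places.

0.37

Variant L is higher inside every traffic source stratum but Variant N is higher in aggregate. Whether to stratify depends on how traffic source relates to the variant.
Stratifying would compare variants among sessions the variants themselves sorted into traffic source groups — a form of selection on an intermediate. The unconditioned pooled rates give the total causal effect.
So P(outcome | do(Variant N)) is just the pooled rate for Variant N: 562/1500 = 0.375.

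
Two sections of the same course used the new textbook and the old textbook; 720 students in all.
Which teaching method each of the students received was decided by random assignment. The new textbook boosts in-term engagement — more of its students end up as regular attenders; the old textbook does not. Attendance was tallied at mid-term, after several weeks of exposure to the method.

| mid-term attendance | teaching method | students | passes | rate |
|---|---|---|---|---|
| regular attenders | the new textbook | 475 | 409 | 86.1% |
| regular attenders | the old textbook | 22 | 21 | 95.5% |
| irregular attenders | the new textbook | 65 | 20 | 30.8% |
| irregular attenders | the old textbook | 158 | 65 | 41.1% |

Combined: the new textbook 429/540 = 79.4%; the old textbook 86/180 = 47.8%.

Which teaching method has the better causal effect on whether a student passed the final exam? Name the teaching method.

The mid-term attendance-specific comparison favours the old textbook throughout, but the pooled figures favour the new textbook. The question is whether to condition on mid-term attendance.
The distribution of mid-term attendance is itself part of what the teaching method does — it is an intermediate outcome. Holding it fixed would remove that part of the effect; the total effect is the pooled difference.
Pooled: the new textbook 79.4% vs the old textbook 47.8%; the new textbook is higher overall.

the new textbook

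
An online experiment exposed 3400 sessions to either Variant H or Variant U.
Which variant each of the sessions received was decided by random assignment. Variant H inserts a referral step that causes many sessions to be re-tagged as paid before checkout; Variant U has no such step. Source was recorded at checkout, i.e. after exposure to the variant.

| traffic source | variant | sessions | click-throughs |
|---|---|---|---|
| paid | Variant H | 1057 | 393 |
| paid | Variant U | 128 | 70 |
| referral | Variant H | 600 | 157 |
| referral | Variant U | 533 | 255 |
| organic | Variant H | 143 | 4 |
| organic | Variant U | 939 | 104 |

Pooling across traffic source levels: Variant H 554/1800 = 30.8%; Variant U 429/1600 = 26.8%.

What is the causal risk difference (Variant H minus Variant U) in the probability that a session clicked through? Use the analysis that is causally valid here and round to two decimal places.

Traffic source is recorded after the variant and is itself shifted by it — it sits on the causal path from variant to outcome. Conditioning on a mediator would strip out part of the effect we want; the pooled comparison gives the total causal effect.
The causal difference is the pooled difference: 0.308 − 0.268 = +0.040.

+0.04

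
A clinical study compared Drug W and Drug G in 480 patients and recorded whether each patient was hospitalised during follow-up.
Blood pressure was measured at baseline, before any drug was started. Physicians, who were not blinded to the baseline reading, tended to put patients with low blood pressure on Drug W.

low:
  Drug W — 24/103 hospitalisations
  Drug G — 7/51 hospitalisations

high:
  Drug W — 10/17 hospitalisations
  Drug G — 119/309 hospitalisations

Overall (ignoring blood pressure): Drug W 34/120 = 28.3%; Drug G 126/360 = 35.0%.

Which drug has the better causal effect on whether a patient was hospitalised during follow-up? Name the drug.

The stratified and pooled comparisons disagree (Drug G wins within each blood pressure; Drug W wins overall), so the answer turns on the causal role of blood pressure.
Nothing the drug does changes blood pressure; the imbalance is an allocation artefact. With blood pressure also predicting the outcome, the pooled figure is confounded, and the within-stratum comparison is the causal one.
Within each level — low: 23.3% vs 13.7%; high: 58.8% vs 38.5% — Drug G is lower every time.

Drug G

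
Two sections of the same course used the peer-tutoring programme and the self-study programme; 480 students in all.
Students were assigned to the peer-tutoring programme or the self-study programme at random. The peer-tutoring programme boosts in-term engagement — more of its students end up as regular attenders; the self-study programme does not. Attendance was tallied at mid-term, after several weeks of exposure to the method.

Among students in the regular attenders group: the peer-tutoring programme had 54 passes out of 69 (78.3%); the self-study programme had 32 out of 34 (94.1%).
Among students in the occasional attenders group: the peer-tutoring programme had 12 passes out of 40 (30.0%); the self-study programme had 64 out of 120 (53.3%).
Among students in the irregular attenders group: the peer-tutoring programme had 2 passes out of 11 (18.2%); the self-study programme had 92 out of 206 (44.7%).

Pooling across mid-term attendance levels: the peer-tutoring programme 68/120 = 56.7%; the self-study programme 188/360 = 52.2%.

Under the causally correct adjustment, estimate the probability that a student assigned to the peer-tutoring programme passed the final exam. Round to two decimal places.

0.57

Mid-term attendance lies on the pathway teaching method → mid-term attendance → outcome, so adjusting for it blocks the indirect effect. For the total causal effect of teaching method, use the unadjusted pooled rates.
So P(outcome | do(the peer-tutoring programme)) is just the pooled rate for the peer-tutoring programme: 68/120 = 0.567.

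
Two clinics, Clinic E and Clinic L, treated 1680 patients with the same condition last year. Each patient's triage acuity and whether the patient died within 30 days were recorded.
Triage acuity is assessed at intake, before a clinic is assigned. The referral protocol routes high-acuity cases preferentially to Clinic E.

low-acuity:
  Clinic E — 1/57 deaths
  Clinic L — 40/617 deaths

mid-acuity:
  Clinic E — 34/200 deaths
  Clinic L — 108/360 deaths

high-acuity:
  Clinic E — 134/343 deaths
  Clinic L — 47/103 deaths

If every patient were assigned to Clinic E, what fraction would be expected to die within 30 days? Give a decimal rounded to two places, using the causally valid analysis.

The stratified and pooled comparisons disagree (Clinic E wins within each triage acuity; Clinic L wins overall), so the answer turns on the causal role of triage acuity.
Nothing the clinic does changes triage acuity; the imbalance is an allocation artefact. With triage acuity also predicting the outcome, the pooled figure is confounded, and the within-stratum comparison is the causal one.
Standardising Clinic E to the population triage acuity mix: 0.401·1/57 + 0.333·34/200 + 0.265·134/343 = 0.167.

0.17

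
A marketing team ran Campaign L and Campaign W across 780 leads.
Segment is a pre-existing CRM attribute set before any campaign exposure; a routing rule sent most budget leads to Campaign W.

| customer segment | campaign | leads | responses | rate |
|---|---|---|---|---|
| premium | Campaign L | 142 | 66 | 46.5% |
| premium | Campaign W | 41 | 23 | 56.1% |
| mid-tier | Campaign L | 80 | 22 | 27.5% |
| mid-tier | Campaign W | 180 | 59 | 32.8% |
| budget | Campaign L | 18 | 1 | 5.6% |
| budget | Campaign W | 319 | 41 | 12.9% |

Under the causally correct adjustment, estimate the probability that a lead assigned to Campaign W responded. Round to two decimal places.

0.30

Within every customer segment level Campaign W has the higher rate, yet pooled Campaign L does — Simpson's reversal.
The imbalance in customer segment arose from how leads were allocated, not from anything the campaign did; and customer segment independently affects the outcome. The pooled gap is confounded — condition on customer segment.
Standardising Campaign W to the population customer segment mix: 0.235·23/41 + 0.333·59/180 + 0.432·41/319 = 0.296.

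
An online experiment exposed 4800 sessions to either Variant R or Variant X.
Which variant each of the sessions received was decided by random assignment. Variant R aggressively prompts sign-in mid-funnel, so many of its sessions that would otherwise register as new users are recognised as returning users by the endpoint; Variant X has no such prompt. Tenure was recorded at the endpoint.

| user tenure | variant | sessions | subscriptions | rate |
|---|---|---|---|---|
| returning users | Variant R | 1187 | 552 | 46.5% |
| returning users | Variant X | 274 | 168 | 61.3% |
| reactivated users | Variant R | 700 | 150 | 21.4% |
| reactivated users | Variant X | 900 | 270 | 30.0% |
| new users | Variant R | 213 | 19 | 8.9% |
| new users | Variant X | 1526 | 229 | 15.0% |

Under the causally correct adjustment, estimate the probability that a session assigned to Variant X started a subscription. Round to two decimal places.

0.25

User tenure is downstream of the variant. One should not condition on a consequence of treatment, so the overall rates are the right comparison.
So P(outcome | do(Variant X)) is just the pooled rate for Variant X: 667/2700 = 0.247.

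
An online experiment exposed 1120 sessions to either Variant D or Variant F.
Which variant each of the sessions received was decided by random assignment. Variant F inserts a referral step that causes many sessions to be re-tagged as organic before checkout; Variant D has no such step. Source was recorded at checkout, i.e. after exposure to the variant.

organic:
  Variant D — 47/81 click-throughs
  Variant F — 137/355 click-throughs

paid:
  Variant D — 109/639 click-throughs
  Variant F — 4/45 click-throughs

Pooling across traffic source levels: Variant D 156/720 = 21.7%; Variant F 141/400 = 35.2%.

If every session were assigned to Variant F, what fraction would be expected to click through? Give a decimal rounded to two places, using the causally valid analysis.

0.35

Traffic source here is a post-treatment variable shaped by the variant; conditioning on it would introduce bias rather than remove it. The overall comparison is the causal one.
So P(outcome | do(Variant F)) is just the pooled rate for Variant F: 141/400 = 0.352.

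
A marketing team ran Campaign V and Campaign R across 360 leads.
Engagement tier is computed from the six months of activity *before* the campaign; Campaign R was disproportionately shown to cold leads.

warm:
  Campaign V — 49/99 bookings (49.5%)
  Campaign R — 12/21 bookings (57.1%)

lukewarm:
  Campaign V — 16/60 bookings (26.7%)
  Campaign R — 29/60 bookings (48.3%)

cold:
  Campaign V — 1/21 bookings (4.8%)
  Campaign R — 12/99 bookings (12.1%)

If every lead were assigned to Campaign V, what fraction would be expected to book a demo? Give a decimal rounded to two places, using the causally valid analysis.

0.27

Campaign R is higher inside every engagement tier stratum but Campaign V is higher in aggregate. Whether to stratify depends on how engagement tier relates to the campaign.
The imbalance in engagement tier arose from how leads were allocated, not from anything the campaign did; and engagement tier independently affects the outcome. The pooled gap is confounded — condition on engagement tier.
Standardising Campaign V to the population engagement tier mix: 0.333·49/99 + 0.333·16/60 + 0.333·1/21 = 0.270.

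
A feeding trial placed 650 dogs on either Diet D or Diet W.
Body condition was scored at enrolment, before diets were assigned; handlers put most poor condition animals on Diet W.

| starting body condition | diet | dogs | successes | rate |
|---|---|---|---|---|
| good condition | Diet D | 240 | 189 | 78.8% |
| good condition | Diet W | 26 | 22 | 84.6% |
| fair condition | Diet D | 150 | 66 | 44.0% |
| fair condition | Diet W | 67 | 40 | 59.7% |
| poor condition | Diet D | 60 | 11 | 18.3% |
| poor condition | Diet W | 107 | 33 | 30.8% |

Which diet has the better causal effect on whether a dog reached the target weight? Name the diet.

Diet W

The stratified and pooled comparisons disagree (Diet W wins within each starting body condition; Diet D wins overall), so the answer turns on the causal role of starting body condition.
Since starting body condition is a pre-existing factor (not a product of the diet) and it affects the outcome on its own, it is a confounder. The stratified rates, not the pooled rate, identify the causal effect.
Within each level — good condition: 78.8% vs 84.6%; fair condition: 44.0% vs 59.7%; poor condition: 18.3% vs 30.8% — Diet W is higher every time.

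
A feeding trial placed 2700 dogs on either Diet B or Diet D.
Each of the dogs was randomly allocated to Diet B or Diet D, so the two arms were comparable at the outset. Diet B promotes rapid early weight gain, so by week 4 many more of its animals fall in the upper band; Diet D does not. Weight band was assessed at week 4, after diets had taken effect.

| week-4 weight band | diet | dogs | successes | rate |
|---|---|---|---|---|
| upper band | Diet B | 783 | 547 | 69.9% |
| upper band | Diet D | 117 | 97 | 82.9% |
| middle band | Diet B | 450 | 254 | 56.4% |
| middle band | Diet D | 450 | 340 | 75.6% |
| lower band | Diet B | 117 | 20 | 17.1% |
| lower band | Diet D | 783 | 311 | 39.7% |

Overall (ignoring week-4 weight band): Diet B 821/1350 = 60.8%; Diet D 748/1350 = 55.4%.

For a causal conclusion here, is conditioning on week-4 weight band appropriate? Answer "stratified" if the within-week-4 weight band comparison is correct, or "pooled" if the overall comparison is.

pooled

Diet D is higher inside every week-4 weight band stratum but Diet B is higher in aggregate. Whether to stratify depends on how week-4 weight band relates to the diet.
Week-4 weight band is recorded after the diet and is itself shifted by it — it sits on the causal path from diet to outcome. Conditioning on a mediator would strip out part of the effect we want; the pooled comparison gives the total causal effect.
Pooled: Diet B 60.8% vs Diet D 55.4%; Diet B is higher overall.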